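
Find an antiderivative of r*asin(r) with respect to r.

r**2*asin(r)/2 + r*sqrt(-r**2 + 1)/4 - asin(r)/4 + C

Use integration by parts with u = arcsin(r), dv = r dr.
Then du = 1/sqrt(-r**2 + 1) dr.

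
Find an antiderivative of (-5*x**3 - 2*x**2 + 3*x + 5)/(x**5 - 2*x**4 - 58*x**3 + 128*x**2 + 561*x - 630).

-1129*log(x - 6)/585 + 655*log(x - 5)/384 + log(x - 1)/640 - 113*log(x + 3)/1152 + 1601*log(x + 7)/4992 + C

Factor the denominator: (x - 6)*(x - 5)*(x - 1)*(x + 3)*(x + 7).
Partial-fraction decomposition: 1601/(4992*(x + 7)) - 113/(1152*(x + 3)) + 1/(640*(x - 1)) + 655/(384*(x - 5)) - 1129/(585*(x - 6)).
Integrate each term: A/(x−a) contributes A·log|x−a|.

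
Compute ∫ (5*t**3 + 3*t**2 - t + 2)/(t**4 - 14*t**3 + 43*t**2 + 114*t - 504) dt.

619*log(t - 7)/10 - 592*log(t - 6)/9 + 61*log(t - 4)/7 + 103*log(t + 3)/630 + C

Factor the denominator: (t - 7)*(t - 6)*(t - 4)*(t + 3).
Partial-fraction decomposition: 103/(630*(t + 3)) + 61/(7*(t - 4)) - 592/(9*(t - 6)) + 619/(10*(t - 7)).
Integrate each term: A/(t−a) contributes A·log|t−a|.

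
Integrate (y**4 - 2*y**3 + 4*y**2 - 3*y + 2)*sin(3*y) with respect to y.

Use integration by parts with u = y**4 - 2*y**3 + 4*y**2 - 3*y + 2, dv = sin(3*y) dy, so v = -cos(3*y)/3.
Apply parts 4 times (tabular method): alternate signs, differentiate u down to 0, integrate dv up.

-y**4*cos(3*y)/3 + 4*y**3*sin(3*y)/9 + 2*y**3*cos(3*y)/3 - 2*y**2*sin(3*y)/3 - 8*y**2*cos(3*y)/9 + 16*y*sin(3*y)/27 + 5*y*cos(3*y)/9 - 5*sin(3*y)/27 - 38*cos(3*y)/81 + C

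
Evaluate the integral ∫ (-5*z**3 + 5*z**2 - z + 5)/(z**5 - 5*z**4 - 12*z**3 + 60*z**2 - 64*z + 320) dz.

-500*log(z - 5)/261 + 239*log(z - 4)/160 + 409*log(z + 4)/1440 + 2*log(z**2 + 4)/29 - 151*atan(z/2)/1160 + C

Factor the denominator: (z - 5)*(z - 4)*(z + 4)*(z**2 + 4).
Partial-fraction decomposition: (80*z - 151)/(580*(z**2 + 4)) + 409/(1440*(z + 4)) + 239/(160*(z - 4)) - 500/(261*(z - 5)).
Integrate each term; A/(z−a) gives A·log|z−a|; the (Bz+D)/(z²+p²) term gives a log and an atan.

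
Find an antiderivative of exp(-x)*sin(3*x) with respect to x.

Let I denote the integral. Integrate by parts with u = sin(3*x), dv = exp(-x) dx, so v = -exp(-x): I = -exp(-x)*sin(3*x) + 3·∫ exp(-x)*cos(3*x) dx.
Apply parts again with u = cos(3*x), dv = exp(-x) dx: ∫ exp(-x)*cos(3*x) dx = -exp(-x)*cos(3*x) − 3·I. Substituting back brings back I: I = -exp(-x)*sin(3*x) - 3*exp(-x)*cos(3*x) − 9·I.
Solving for I: (1 + 9)·I equals the remaining terms, so I = (1/10)·(-exp(-x)*sin(3*x) - 3*exp(-x)*cos(3*x)).

-exp(-x)*sin(3*x)/10 - 3*exp(-x)*cos(3*x)/10 + C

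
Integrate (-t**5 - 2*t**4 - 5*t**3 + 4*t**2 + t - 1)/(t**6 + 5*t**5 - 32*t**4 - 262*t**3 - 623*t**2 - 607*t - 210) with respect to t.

Factor the denominator: (t - 7)*(t + 1)**2*(t + 2)*(t + 3)*(t + 5).
Partial-fraction decomposition: -1297/(576*(t + 5)) + 31/(10*(t + 3)) - 53/(27*(t + 2)) + 115/(256*(t + 1)) - 3/(32*(t + 1)**2) - 11561/(34560*(t - 7)).
Integrate each term; A/(t−a) gives A·log|t−a|; A/(t−a)² gives −A/(t−a).

-11561*log(t - 7)/34560 + 115*log(t + 1)/256 - 53*log(t + 2)/27 + 31*log(t + 3)/10 - 1297*log(t + 5)/576 + 3/(32*t + 32) + C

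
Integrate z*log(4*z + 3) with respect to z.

Use integration by parts with u = log(4*z + 3), dv = z dz.
Then du = 4/(4*z + 3) dz and v = z**2/2.

z**2*log(4*z + 3)/2 - z**2/4 + 3*z/8 - 9*log(4*z + 3)/32 + C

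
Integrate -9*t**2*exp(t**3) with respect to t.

-3*exp(t**3) + C

Let u = t**3, so du = (3*t**2) dt.
Rewriting, the integral becomes -3·∫ e^u du = -3·e^u.
Substituting back, u = t**3.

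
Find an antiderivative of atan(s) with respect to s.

Use integration by parts with u = arctan(s), dv = ds.
Then du = 1/(s**2 + 1) ds.

s*atan(s) - log(s**2 + 1)/2 + C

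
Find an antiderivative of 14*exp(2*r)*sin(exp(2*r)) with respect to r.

Let u = exp(2*r), so du = (2*exp(2*r)) dr.
Rewriting, the integral becomes 7·∫ sin(u) du = 7·-cos(u).
Substituting back, u = exp(2*r).

-7*cos(exp(2*r)) + C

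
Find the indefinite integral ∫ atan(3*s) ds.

s*atan(3*s) - log(9*s**2 + 1)/6 + C

Use integration by parts with u = arctan(3*s), dv = ds.
Then du = 3/(9*s**2 + 1) ds.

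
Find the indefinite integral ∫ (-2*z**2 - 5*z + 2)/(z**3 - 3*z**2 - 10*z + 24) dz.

-25*log(z - 4)/7 + 8*log(z - 2)/5 - log(z + 3)/35 + C

Factor the denominator: (z - 4)*(z - 2)*(z + 3).
Partial-fraction decomposition: -1/(35*(z + 3)) + 8/(5*(z - 2)) - 25/(7*(z - 4)).
Integrate each term: A/(z−a) contributes A·log|z−a|.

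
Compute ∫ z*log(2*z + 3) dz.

Use integration by parts with u = log(2*z + 3), dv = z dz.
Then du = 2/(2*z + 3) dz and v = z**2/2.

z**2*log(2*z + 3)/2 - z**2/4 + 3*z/4 - 9*log(2*z + 3)/8 + C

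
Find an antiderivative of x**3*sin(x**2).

-x**2*cos(x**2)/2 + sin(x**2)/2 + C

Let u = x², du = 2x dx; rewrite as (1/2)∫ u^1·sin(1u) du.
Now integrate by parts 1 time.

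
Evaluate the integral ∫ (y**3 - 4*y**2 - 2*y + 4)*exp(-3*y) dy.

(-3*y**3 + 9*y**2 + 12*y - 8)*exp(-3*y)/9 + C

Use integration by parts with u = y**3 - 4*y**2 - 2*y + 4, dv = exp(-3*y) dy, so v = -exp(-3*y)/3.
Apply parts 3 times (tabular method): alternate signs, differentiate u down to 0, integrate dv up.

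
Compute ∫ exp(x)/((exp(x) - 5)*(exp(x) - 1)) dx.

Let u = e^x, du = e^x dx.
The integral becomes ∫ du/((u-1)(u-5)); decompose into partial fractions.

log(exp(x) - 5)/4 - log(exp(x) - 1)/4 + C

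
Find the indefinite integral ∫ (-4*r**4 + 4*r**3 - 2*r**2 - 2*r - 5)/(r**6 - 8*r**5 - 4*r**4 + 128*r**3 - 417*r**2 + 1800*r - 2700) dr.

Factor the denominator: (r - 6)*(r - 5)*(r - 2)*(r + 5)*(r**2 + 9).
Partial-fraction decomposition: (2602*r - 1803)/(19890*(r**2 + 9)) + 87/(748*(r + 5)) - 7/(156*(r - 2)) + 413/(204*(r - 5)) - 4409/(1980*(r - 6)).
Integrate each term; A/(r−a) gives A·log|r−a|; the (Br+D)/(r²+p²) term gives a log and an atan.

-4409*log(r - 6)/1980 + 413*log(r - 5)/204 - 7*log(r - 2)/156 + 87*log(r + 5)/748 + 1301*log(r**2 + 9)/19890 - 601*atan(r/3)/19890 + C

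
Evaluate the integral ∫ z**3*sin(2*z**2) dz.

-z**2*cos(2*z**2)/4 + sin(2*z**2)/8 + C

Let u = z², du = 2z dz; rewrite as (1/2)∫ u^1·sin(2u) du.
Now integrate by parts 1 time.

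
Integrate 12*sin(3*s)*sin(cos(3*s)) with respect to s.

Let u = cos(3*s), so du = (-3*sin(3*s)) ds.
Rewriting, the integral becomes -4·∫ sin(u) du = -4·-cos(u).
Substituting back, u = cos(3*s).

4*cos(cos(3*s)) + C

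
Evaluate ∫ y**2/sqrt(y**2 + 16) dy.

Substitute y = 4·tan(θ), so dy = 4·sec(θ)^2 dθ and the radical becomes sqrt(y**2 + 16) = 4·sec(θ) by the Pythagorean identity.
Integrate the resulting trig expression in θ, then back-substitute tan(θ) = y/4, sec(θ) = sqrt(y**2 + 16)/4 (absorbing any constant into C).

y*sqrt(y**2 + 16)/2 - 8*log(y + sqrt(y**2 + 16)) + C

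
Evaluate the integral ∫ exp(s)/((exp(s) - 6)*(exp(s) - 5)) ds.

log(exp(s) - 6) - log(exp(s) - 5) + C

Let u = e^s, du = e^s ds.
The integral becomes ∫ du/((u-5)(u-6)); decompose into partial fractions.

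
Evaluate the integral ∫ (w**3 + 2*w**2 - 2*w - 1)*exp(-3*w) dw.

(-w**3 - 3*w**2 + 1)*exp(-3*w)/3 + C

Use integration by parts with u = w**3 + 2*w**2 - 2*w - 1, dv = exp(-3*w) dw, so v = -exp(-3*w)/3.
Apply parts 3 times (tabular method): alternate signs, differentiate u down to 0, integrate dv up.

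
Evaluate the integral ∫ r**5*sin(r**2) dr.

-r**4*cos(r**2)/2 + r**2*sin(r**2) + cos(r**2) + C

Let u = r², du = 2r dr; rewrite as (1/2)∫ u^2·sin(1u) du.
Now integrate by parts 2 times.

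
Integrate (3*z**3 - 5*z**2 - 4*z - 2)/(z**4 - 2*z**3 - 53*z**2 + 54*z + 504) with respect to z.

29*log(z - 7)/15 - 47*log(z - 4)/105 - 58*log(z + 3)/105 + 31*log(z + 6)/15 + C

Factor the denominator: (z - 7)*(z - 4)*(z + 3)*(z + 6).
Partial-fraction decomposition: 31/(15*(z + 6)) - 58/(105*(z + 3)) - 47/(105*(z - 4)) + 29/(15*(z - 7)).
Integrate each term: A/(z−a) contributes A·log|z−a|.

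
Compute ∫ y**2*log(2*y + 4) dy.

Use integration by parts with u = log(2*y + 4), dv = y**2 dy.
Then du = 2/(2*y + 4) dy and v = y**3/3.

y**3*log(2*y + 4)/3 - y**3/9 + y**2/3 - 4*y/3 + 8*log(y + 2)/3 + C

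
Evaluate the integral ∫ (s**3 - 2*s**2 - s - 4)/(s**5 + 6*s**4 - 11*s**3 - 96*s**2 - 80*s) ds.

log(s)/20 + log(s - 4)/60 - log(s + 1)/10 + log(s + 4) - 29*log(s + 5)/30 + C

Factor the denominator: s*(s - 4)*(s + 1)*(s + 4)*(s + 5).
Partial-fraction decomposition: -29/(30*(s + 5)) + 1/(s + 4) - 1/(10*(s + 1)) + 1/(60*(s - 4)) + 1/(20*s).
Integrate each term: A/(s−a) contributes A·log|s−a|.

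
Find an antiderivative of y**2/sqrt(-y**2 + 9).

Substitute y = 3·sin(θ), so dy = 3·cos(θ) dθ and the radical becomes sqrt(-y**2 + 9) = 3·cos(θ) by the Pythagorean identity.
Integrate the resulting trig expression in θ, then back-substitute θ = asin(y/3), sin(θ) = y/3, cos(θ) = sqrt(-y**2 + 9)/3 (absorbing any constant into C).

-y*sqrt(-y**2 + 9)/2 + 9*asin(y/3)/2 + C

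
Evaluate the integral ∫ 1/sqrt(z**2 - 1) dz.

log(z + sqrt(z**2 - 1)) + C

Substitute z = sec(θ), so dz = sec(θ)*tan(θ) dθ and the radical becomes sqrt(z**2 - 1) = tan(θ) by the Pythagorean identity.
Integrate the resulting trig expression in θ, then back-substitute sec(θ) = z, tan(θ) = sqrt(z**2 - 1) (absorbing any constant into C).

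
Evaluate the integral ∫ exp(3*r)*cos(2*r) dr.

Let I denote the integral. Integrate by parts with u = cos(2*r), dv = exp(3*r) dr, so v = exp(3*r)/3: I = exp(3*r)*cos(2*r)/3 + (2/3)·∫ exp(3*r)*sin(2*r) dr.
Apply parts again with u = sin(2*r), dv = exp(3*r) dr: ∫ exp(3*r)*sin(2*r) dr = exp(3*r)*sin(2*r)/3 − (2/3)·I. Substituting back brings back I: I = 2*exp(3*r)*sin(2*r)/9 + exp(3*r)*cos(2*r)/3 − (4/9)·I.
Solving for I: (1 + 4/9)·I equals the remaining terms, so I = (9/13)·(2*exp(3*r)*sin(2*r)/9 + exp(3*r)*cos(2*r)/3).

2*exp(3*r)*sin(2*r)/13 + 3*exp(3*r)*cos(2*r)/13 + C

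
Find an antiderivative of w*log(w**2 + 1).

Let u = w**2 + 1, so du = (2*w) dw.
The integral becomes (1/2)·∫ log(u) du; integrate by parts with u′=log(u), dv′=du.

w**2*log(w**2 + 1)/2 - w**2/2 + log(w**2 + 1)/2 + C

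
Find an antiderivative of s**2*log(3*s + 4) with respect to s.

Use integration by parts with u = log(3*s + 4), dv = s**2 ds.
Then du = 3/(3*s + 4) ds and v = s**3/3.

s**3*log(3*s + 4)/3 - s**3/9 + 2*s**2/9 - 16*s/27 + 64*log(3*s + 4)/81 + C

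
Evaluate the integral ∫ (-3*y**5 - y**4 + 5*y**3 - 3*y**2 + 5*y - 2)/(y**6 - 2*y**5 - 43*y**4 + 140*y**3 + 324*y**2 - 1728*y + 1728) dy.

-1519*log(y - 4)/80 + 64639*log(y - 3)/3969 + 19*log(y - 2)/24 + 1213*log(y + 4)/2352 - 5203*log(y + 6)/3240 - 689/(63*y - 189) + C

Factor the denominator: (y - 4)*(y - 3)**2*(y - 2)*(y + 4)*(y + 6).
Partial-fraction decomposition: -5203/(3240*(y + 6)) + 1213/(2352*(y + 4)) + 19/(24*(y - 2)) + 64639/(3969*(y - 3)) + 689/(63*(y - 3)**2) - 1519/(80*(y - 4)).
Integrate each term; A/(y−a) gives A·log|y−a|; A/(y−a)² gives −A/(y−a).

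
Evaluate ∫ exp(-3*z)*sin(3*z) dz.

Let I denote the integral. Integrate by parts with u = sin(3*z), dv = exp(-3*z) dz, so v = -exp(-3*z)/3: I = -exp(-3*z)*sin(3*z)/3 + ∫ exp(-3*z)*cos(3*z) dz.
Apply parts again with u = cos(3*z), dv = exp(-3*z) dz: ∫ exp(-3*z)*cos(3*z) dz = -exp(-3*z)*cos(3*z)/3 − I. Substituting back brings back I: I = -exp(-3*z)*sin(3*z)/3 - exp(-3*z)*cos(3*z)/3 − I.
Solving for I: (1 + 1)·I equals the remaining terms, so I = (1/2)·(-exp(-3*z)*sin(3*z)/3 - exp(-3*z)*cos(3*z)/3).

-exp(-3*z)*sin(3*z)/6 - exp(-3*z)*cos(3*z)/6 + C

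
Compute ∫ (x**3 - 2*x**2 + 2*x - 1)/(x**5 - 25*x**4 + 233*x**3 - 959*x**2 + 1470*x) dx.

-log(x)/1470 - 1060*log(x - 7)/49 + 155*log(x - 6)/6 - 21*log(x - 5)/5 - 129/(7*x - 49) + C

Factor the denominator: x*(x - 7)**2*(x - 6)*(x - 5).
Partial-fraction decomposition: -21/(5*(x - 5)) + 155/(6*(x - 6)) - 1060/(49*(x - 7)) + 129/(7*(x - 7)**2) - 1/(1470*x).
Integrate each term; A/(x−a) gives A·log|x−a|; A/(x−a)² gives −A/(x−a).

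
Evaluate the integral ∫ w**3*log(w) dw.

Use integration by parts with u = log(w), dv = w**3 dw.
Then du = 1/w dw and v = w**4/4.

w**4*log(w)/4 - w**4/16 + C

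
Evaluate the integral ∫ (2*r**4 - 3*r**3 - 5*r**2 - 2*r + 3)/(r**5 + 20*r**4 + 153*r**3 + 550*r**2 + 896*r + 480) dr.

log(r + 1)/36 + 8153*log(r + 4)/36 - 1513*log(r + 5)/4 + 615*log(r + 6)/4 + 635/(6*r + 24) + C

Factor the denominator: (r + 1)*(r + 4)**2*(r + 5)*(r + 6).
Partial-fraction decomposition: 615/(4*(r + 6)) - 1513/(4*(r + 5)) + 8153/(36*(r + 4)) - 635/(6*(r + 4)**2) + 1/(36*(r + 1)).
Integrate each term; A/(r−a) gives A·log|r−a|; A/(r−a)² gives −A/(r−a).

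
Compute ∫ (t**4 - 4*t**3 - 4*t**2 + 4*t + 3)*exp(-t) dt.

Use integration by parts with u = t**4 - 4*t**3 - 4*t**2 + 4*t + 3, dv = exp(-t) dt, so v = -exp(-t).
Apply parts 4 times (tabular method): alternate signs, differentiate u down to 0, integrate dv up.

(-t**4 + 4*t**2 + 4*t + 1)*exp(-t) + C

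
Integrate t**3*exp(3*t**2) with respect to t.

(3*t**2 - 1)*exp(3*t**2)/18 + C

Let u = t², du = 2t dt; rewrite as (1/2)∫ u^1·exp(3u) du.
Now integrate by parts 1 time.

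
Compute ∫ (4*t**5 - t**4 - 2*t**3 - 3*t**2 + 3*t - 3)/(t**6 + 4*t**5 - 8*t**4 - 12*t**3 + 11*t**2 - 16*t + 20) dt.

87*log(t - 2)/140 + log(t - 1)/18 - 149*log(t + 2)/180 + 3242*log(t + 5)/819 + 5*log(t**2 + 1)/52 - 21*atan(t)/130 + C

Factor the denominator: (t - 2)*(t - 1)*(t + 2)*(t + 5)*(t**2 + 1).
Partial-fraction decomposition: (25*t - 21)/(130*(t**2 + 1)) + 3242/(819*(t + 5)) - 149/(180*(t + 2)) + 1/(18*(t - 1)) + 87/(140*(t - 2)).
Integrate each term; A/(t−a) gives A·log|t−a|; the (Bt+D)/(t²+p²) term gives a log and an atan.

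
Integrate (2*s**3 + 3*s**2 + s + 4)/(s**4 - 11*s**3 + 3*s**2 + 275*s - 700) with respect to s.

Factor the denominator: (s - 7)*(s - 5)*(s - 4)*(s + 5).
Partial-fraction decomposition: 22/(135*(s + 5)) + 184/(27*(s - 4)) - 167/(10*(s - 5)) + 211/(18*(s - 7)).
Integrate each term: A/(s−a) contributes A·log|s−a|.

211*log(s - 7)/18 - 167*log(s - 5)/10 + 184*log(s - 4)/27 + 22*log(s + 5)/135 + C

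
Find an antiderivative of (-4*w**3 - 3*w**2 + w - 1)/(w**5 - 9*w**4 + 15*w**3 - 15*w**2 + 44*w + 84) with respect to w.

-1513*log(w - 7)/1696 + 133*log(w - 3)/208 - log(w + 1)/160 + 446*log(w**2 + 4)/3445 + 1103*atan(w/2)/6890 + C

Factor the denominator: (w - 7)*(w - 3)*(w + 1)*(w**2 + 4).
Partial-fraction decomposition: (892*w + 1103)/(3445*(w**2 + 4)) - 1/(160*(w + 1)) + 133/(208*(w - 3)) - 1513/(1696*(w - 7)).
Integrate each term; A/(w−a) gives A·log|w−a|; the (Bw+D)/(w²+p²) term gives a log and an atan.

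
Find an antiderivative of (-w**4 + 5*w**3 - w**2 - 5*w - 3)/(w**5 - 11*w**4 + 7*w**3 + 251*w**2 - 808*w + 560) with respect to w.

Factor the denominator: (w - 7)*(w - 4)**2*(w - 1)*(w + 5).
Partial-fraction decomposition: -1253/(5832*(w + 5)) + 5/(324*(w - 1)) + 286/(729*(w - 4)) - 25/(81*(w - 4)**2) - 773/(648*(w - 7)).
Integrate each term; A/(w−a) gives A·log|w−a|; A/(w−a)² gives −A/(w−a).

-773*log(w - 7)/648 + 286*log(w - 4)/729 + 5*log(w - 1)/324 - 1253*log(w + 5)/5832 + 25/(81*w - 324) + C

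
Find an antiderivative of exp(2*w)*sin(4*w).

exp(2*w)*sin(4*w)/10 - exp(2*w)*cos(4*w)/5 + C

Let I denote the integral. Integrate by parts with u = sin(4*w), dv = exp(2*w) dw, so v = exp(2*w)/2: I = exp(2*w)*sin(4*w)/2 − 2·∫ exp(2*w)*cos(4*w) dw.
Apply parts again with u = cos(4*w), dv = exp(2*w) dw: ∫ exp(2*w)*cos(4*w) dw = exp(2*w)*cos(4*w)/2 + 2·I. Substituting back brings back I: I = exp(2*w)*sin(4*w)/2 - exp(2*w)*cos(4*w) − 4·I.
Solving for I: (1 + 4)·I equals the remaining terms, so I = (1/5)·(exp(2*w)*sin(4*w)/2 - exp(2*w)*cos(4*w)).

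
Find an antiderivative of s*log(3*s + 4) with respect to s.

Use integration by parts with u = log(3*s + 4), dv = s ds.
Then du = 3/(3*s + 4) ds and v = s**2/2.

s**2*log(3*s + 4)/2 - s**2/4 + 2*s/3 - 8*log(3*s + 4)/9 + C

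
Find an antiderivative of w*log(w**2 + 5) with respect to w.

w**2*log(w**2 + 5)/2 - w**2/2 + 5*log(w**2 + 5)/2 + C

Let u = w**2 + 5, so du = (2*w) dw.
The integral becomes (1/2)·∫ log(u) du; integrate by parts with u′=log(u), dv′=du.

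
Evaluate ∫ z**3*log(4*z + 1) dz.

Use integration by parts with u = log(4*z + 1), dv = z**3 dz.
Then du = 4/(4*z + 1) dz and v = z**4/4.

z**4*log(4*z + 1)/4 - z**4/16 + z**3/48 - z**2/128 + z/256 - log(4*z + 1)/1024 + C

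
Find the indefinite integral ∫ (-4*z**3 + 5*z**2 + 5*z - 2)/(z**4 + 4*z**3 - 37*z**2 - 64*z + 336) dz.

-79*log(z - 4)/44 + 5*log(z - 3)/7 + 157*log(z + 4)/84 - 158*log(z + 7)/33 + C

Factor the denominator: (z - 4)*(z - 3)*(z + 4)*(z + 7).
Partial-fraction decomposition: -158/(33*(z + 7)) + 157/(84*(z + 4)) + 5/(7*(z - 3)) - 79/(44*(z - 4)).
Integrate each term: A/(z−a) contributes A·log|z−a|.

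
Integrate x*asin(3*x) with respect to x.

x**2*asin(3*x)/2 + x*sqrt(-9*x**2 + 1)/12 - asin(3*x)/36 + C

Use integration by parts with u = arcsin(3*x), dv = x dx.
Then du = 3/sqrt(-9*x**2 + 1) dx.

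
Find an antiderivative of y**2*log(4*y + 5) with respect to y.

y**3*log(4*y + 5)/3 - y**3/9 + 5*y**2/24 - 25*y/48 + 125*log(4*y + 5)/192 + C

Use integration by parts with u = log(4*y + 5), dv = y**2 dy.
Then du = 4/(4*y + 5) dy and v = y**3/3.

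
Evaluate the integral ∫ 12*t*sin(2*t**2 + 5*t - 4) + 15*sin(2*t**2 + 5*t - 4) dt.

Let u = 2*t**2 + 5*t - 4, so du = (4*t + 5) dt.
Rewriting, the integral becomes 3·∫ sin(u) du = 3·-cos(u).
Substituting back, u = 2*t**2 + 5*t - 4.

-3*cos(2*t**2 + 5*t - 4) + C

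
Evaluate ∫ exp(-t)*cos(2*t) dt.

2*exp(-t)*sin(2*t)/5 - exp(-t)*cos(2*t)/5 + C

Let I denote the integral. Integrate by parts with u = cos(2*t), dv = exp(-t) dt, so v = -exp(-t): I = -exp(-t)*cos(2*t) − 2·∫ exp(-t)*sin(2*t) dt.
Apply parts again with u = sin(2*t), dv = exp(-t) dt: ∫ exp(-t)*sin(2*t) dt = -exp(-t)*sin(2*t) + 2·I. Substituting back brings back I: I = 2*exp(-t)*sin(2*t) - exp(-t)*cos(2*t) − 4·I.
Solving for I: (1 + 4)·I equals the remaining terms, so I = (1/5)·(2*exp(-t)*sin(2*t) - exp(-t)*cos(2*t)).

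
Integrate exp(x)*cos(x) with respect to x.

Let I denote the integral. Integrate by parts with u = cos(x), dv = exp(x) dx, so v = exp(x): I = exp(x)*cos(x) + ∫ exp(x)*sin(x) dx.
Apply parts again with u = sin(x), dv = exp(x) dx: ∫ exp(x)*sin(x) dx = exp(x)*sin(x) − I. Substituting back brings back I: I = exp(x)*sin(x) + exp(x)*cos(x) − I.
Solving for I: (1 + 1)·I equals the remaining terms, so I = (1/2)·(exp(x)*sin(x) + exp(x)*cos(x)).

exp(x)*sin(x)/2 + exp(x)*cos(x)/2 + C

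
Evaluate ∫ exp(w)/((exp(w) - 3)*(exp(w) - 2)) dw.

log(exp(w) - 3) - log(exp(w) - 2) + C

Let u = e^w, du = e^w dw.
The integral becomes ∫ du/((u-2)(u-3)); decompose into partial fractions.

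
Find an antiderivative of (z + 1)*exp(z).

z*exp(z) + C

Use integration by parts with u = z + 1, dv = exp(z) dz, so v = exp(z).
Apply parts 1 times (tabular method): alternate signs, differentiate u down to 0, integrate dv up.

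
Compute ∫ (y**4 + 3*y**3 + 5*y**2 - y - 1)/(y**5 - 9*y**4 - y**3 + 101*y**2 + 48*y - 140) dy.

3667*log(y - 7)/972 - 1119*log(y - 5)/392 + 7*log(y - 1)/216 + 590*log(y + 2)/11907 + 13/(189*y + 378) + C

Factor the denominator: (y - 7)*(y - 5)*(y - 1)*(y + 2)**2.
Partial-fraction decomposition: 590/(11907*(y + 2)) - 13/(189*(y + 2)**2) + 7/(216*(y - 1)) - 1119/(392*(y - 5)) + 3667/(972*(y - 7)).
Integrate each term; A/(y−a) gives A·log|y−a|; A/(y−a)² gives −A/(y−a).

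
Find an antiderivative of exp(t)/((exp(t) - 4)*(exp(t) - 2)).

Let u = e^t, du = e^t dt.
The integral becomes ∫ du/((u-4)(u-2)); decompose into partial fractions.

log(exp(t) - 4)/2 - log(exp(t) - 2)/2 + C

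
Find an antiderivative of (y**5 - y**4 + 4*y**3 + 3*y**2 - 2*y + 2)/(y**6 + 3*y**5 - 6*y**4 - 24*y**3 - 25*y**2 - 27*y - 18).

Factor the denominator: (y - 3)*(y + 1)*(y + 2)*(y + 3)*(y**2 + 1).
Partial-fraction decomposition: -(y - 17)/(100*(y**2 + 1)) + 397/(120*(y + 3)) - 62/(25*(y + 2)) - 1/(16*(y + 1)) + 293/(1200*(y - 3)).
Integrate each term; A/(y−a) gives A·log|y−a|; the (By+D)/(y²+p²) term gives a log and an atan.

293*log(y - 3)/1200 - log(y + 1)/16 - 62*log(y + 2)/25 + 397*log(y + 3)/120 - log(y**2 + 1)/200 + 17*atan(y)/100 + C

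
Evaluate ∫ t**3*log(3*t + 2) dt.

t**4*log(3*t + 2)/4 - t**4/16 + t**3/18 - t**2/18 + 2*t/27 - 4*log(3*t + 2)/81 + C

Use integration by parts with u = log(3*t + 2), dv = t**3 dt.
Then du = 3/(3*t + 2) dt and v = t**4/4.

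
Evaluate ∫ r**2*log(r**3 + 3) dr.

r**3*log(r**3 + 3)/3 - r**3/3 + log(r**3 + 3) + C

Let u = r**3 + 3, so du = (3*r**2) dr.
The integral becomes (1/3)·∫ log(u) du; integrate by parts with u′=log(u), dv′=du.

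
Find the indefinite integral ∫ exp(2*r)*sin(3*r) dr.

2*exp(2*r)*sin(3*r)/13 - 3*exp(2*r)*cos(3*r)/13 + C

Let I denote the integral. Integrate by parts with u = sin(3*r), dv = exp(2*r) dr, so v = exp(2*r)/2: I = exp(2*r)*sin(3*r)/2 − (3/2)·∫ exp(2*r)*cos(3*r) dr.
Apply parts again with u = cos(3*r), dv = exp(2*r) dr: ∫ exp(2*r)*cos(3*r) dr = exp(2*r)*cos(3*r)/2 + (3/2)·I. Substituting back brings back I: I = exp(2*r)*sin(3*r)/2 - 3*exp(2*r)*cos(3*r)/4 − (9/4)·I.
Solving for I: (1 + 9/4)·I equals the remaining terms, so I = (4/13)·(exp(2*r)*sin(3*r)/2 - 3*exp(2*r)*cos(3*r)/4).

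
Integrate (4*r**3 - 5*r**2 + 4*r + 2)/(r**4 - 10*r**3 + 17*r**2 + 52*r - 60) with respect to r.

71*log(r - 6)/4 - 397*log(r - 5)/28 + log(r - 1)/12 + 29*log(r + 2)/84 + C

Factor the denominator: (r - 6)*(r - 5)*(r - 1)*(r + 2).
Partial-fraction decomposition: 29/(84*(r + 2)) + 1/(12*(r - 1)) - 397/(28*(r - 5)) + 71/(4*(r - 6)).
Integrate each term: A/(r−a) contributes A·log|r−a|.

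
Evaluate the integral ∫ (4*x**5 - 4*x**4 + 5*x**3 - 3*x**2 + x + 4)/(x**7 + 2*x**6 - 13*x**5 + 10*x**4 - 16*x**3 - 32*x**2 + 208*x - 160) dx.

111*log(x - 2)/448 + 7*log(x - 1)/90 + 121*log(x + 2)/576 - 2243*log(x + 5)/3654 + 363*log(x**2 + 4)/9280 + 789*atan(x/2)/4640 - 7/(16*x - 32) + C

Factor the denominator: (x - 2)**2*(x - 1)*(x + 2)*(x + 5)*(x**2 + 4).
Partial-fraction decomposition: 3*(121*x + 526)/(4640*(x**2 + 4)) - 2243/(3654*(x + 5)) + 121/(576*(x + 2)) + 7/(90*(x - 1)) + 111/(448*(x - 2)) + 7/(16*(x - 2)**2).
Integrate each term; A/(x−a) gives A·log|x−a|; the (Bx+D)/(x²+p²) term gives a log and an atan.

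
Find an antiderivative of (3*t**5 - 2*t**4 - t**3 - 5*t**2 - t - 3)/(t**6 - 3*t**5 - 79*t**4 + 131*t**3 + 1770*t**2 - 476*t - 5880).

9228619*log(t - 7)/5475600 + 31*log(t - 2)/5600 + 47*log(t + 2)/1296 - 3541*log(t + 5)/1008 + 25881*log(t + 6)/5408 - 15007/(2340*t - 16380) + C

Factor the denominator: (t - 7)**2*(t - 2)*(t + 2)*(t + 5)*(t + 6).
Partial-fraction decomposition: 25881/(5408*(t + 6)) - 3541/(1008*(t + 5)) + 47/(1296*(t + 2)) + 31/(5600*(t - 2)) + 9228619/(5475600*(t - 7)) + 15007/(2340*(t - 7)**2).
Integrate each term; A/(t−a) gives A·log|t−a|; A/(t−a)² gives −A/(t−a).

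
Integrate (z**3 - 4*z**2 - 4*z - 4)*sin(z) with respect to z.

-z**3*cos(z) + 3*z**2*sin(z) + 4*z**2*cos(z) - 8*z*sin(z) + 10*z*cos(z) - 10*sin(z) - 4*cos(z) + C

Use integration by parts with u = z**3 - 4*z**2 - 4*z - 4, dv = sin(z) dz, so v = -cos(z).
Apply parts 3 times (tabular method): alternate signs, differentiate u down to 0, integrate dv up.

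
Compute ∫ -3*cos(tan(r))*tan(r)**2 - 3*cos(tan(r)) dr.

-3*sin(tan(r)) + C

Let u = tan(r), so du = (tan(r)**2 + 1) dr.
Rewriting, the integral becomes -3·∫ cos(u) du = -3·sin(u).
Substituting back, u = tan(r).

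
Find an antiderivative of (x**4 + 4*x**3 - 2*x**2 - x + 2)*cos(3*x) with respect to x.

Use integration by parts with u = x**4 + 4*x**3 - 2*x**2 - x + 2, dv = cos(3*x) dx, so v = sin(3*x)/3.
Apply parts 4 times (tabular method): alternate signs, differentiate u down to 0, integrate dv up.

x**4*sin(3*x)/3 + 4*x**3*sin(3*x)/3 + 4*x**3*cos(3*x)/9 - 10*x**2*sin(3*x)/9 + 4*x**2*cos(3*x)/3 - 11*x*sin(3*x)/9 - 20*x*cos(3*x)/27 + 74*sin(3*x)/81 - 11*cos(3*x)/27 + C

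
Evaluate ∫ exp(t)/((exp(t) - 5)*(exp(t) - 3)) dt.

log(exp(t) - 5)/2 - log(exp(t) - 3)/2 + C

Let u = e^t, du = e^t dt.
The integral becomes ∫ du/((u-5)(u-3)); decompose into partial fractions.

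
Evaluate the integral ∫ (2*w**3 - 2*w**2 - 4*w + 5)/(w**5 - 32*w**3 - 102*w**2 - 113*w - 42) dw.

113*log(w - 7)/1152 + 7*log(w + 1)/128 + 11*log(w + 2)/9 - 11*log(w + 3)/8 + 5/(16*w + 16) + C

Factor the denominator: (w - 7)*(w + 1)**2*(w + 2)*(w + 3).
Partial-fraction decomposition: -11/(8*(w + 3)) + 11/(9*(w + 2)) + 7/(128*(w + 1)) - 5/(16*(w + 1)**2) + 113/(1152*(w - 7)).
Integrate each term; A/(w−a) gives A·log|w−a|; A/(w−a)² gives −A/(w−a).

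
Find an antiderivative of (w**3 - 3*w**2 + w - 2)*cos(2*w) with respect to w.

w**3*sin(2*w)/2 - 3*w**2*sin(2*w)/2 + 3*w**2*cos(2*w)/4 - w*sin(2*w)/4 - 3*w*cos(2*w)/2 - sin(2*w)/4 - cos(2*w)/8 + C

Use integration by parts with u = w**3 - 3*w**2 + w - 2, dv = cos(2*w) dw, so v = sin(2*w)/2.
Apply parts 3 times (tabular method): alternate signs, differentiate u down to 0, integrate dv up.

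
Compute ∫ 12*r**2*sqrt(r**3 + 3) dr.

Let u = r**3 + 3, so du = (3*r**2) dr.
Rewriting, the integral becomes 4·∫ √u du = 4·(2/3)u^(3/2).
Substituting back, u = r**3 + 3.

8*(r**3 + 3)**(3/2)/3 + C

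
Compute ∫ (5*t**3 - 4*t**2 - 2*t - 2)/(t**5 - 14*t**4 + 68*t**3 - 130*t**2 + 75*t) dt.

Factor the denominator: t*(t - 5)**2*(t - 3)*(t - 1).
Partial-fraction decomposition: 3/(32*(t - 1)) + 91/(24*(t - 3)) - 3087/(800*(t - 5)) + 513/(40*(t - 5)**2) - 2/(75*t).
Integrate each term; A/(t−a) gives A·log|t−a|; A/(t−a)² gives −A/(t−a).

-2*log(t)/75 - 3087*log(t - 5)/800 + 91*log(t - 3)/24 + 3*log(t - 1)/32 - 513/(40*t - 200) + C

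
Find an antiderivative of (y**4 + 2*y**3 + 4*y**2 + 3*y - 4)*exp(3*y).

(27*y**4 + 18*y**3 + 90*y**2 + 21*y - 115)*exp(3*y)/81 + C

Use integration by parts with u = y**4 + 2*y**3 + 4*y**2 + 3*y - 4, dv = exp(3*y) dy, so v = exp(3*y)/3.
Apply parts 4 times (tabular method): alternate signs, differentiate u down to 0, integrate dv up.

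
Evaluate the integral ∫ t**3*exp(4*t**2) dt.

Let u = t², du = 2t dt; rewrite as (1/2)∫ u^1·exp(4u) du.
Now integrate by parts 1 time.

(4*t**2 - 1)*exp(4*t**2)/32 + C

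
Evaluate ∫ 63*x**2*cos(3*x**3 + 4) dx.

7*sin(3*x**3 + 4) + C

Let u = 3*x**3 + 4, so du = (9*x**2) dx.
Rewriting, the integral becomes 7·∫ cos(u) du = 7·sin(u).
Substituting back, u = 3*x**3 + 4.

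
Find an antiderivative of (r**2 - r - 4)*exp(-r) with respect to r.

(-r**2 - r + 3)*exp(-r) + C

Use integration by parts with u = r**2 - r - 4, dv = exp(-r) dr, so v = -exp(-r).
Apply parts 2 times (tabular method): alternate signs, differentiate u down to 0, integrate dv up.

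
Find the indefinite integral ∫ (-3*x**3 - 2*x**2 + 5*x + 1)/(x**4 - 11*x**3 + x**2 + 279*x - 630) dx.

-1091*log(x - 7)/48 + 689*log(x - 6)/33 - 83*log(x - 3)/96 - 301*log(x + 5)/1056 + C

Factor the denominator: (x - 7)*(x - 6)*(x - 3)*(x + 5).
Partial-fraction decomposition: -301/(1056*(x + 5)) - 83/(96*(x - 3)) + 689/(33*(x - 6)) - 1091/(48*(x - 7)).
Integrate each term: A/(x−a) contributes A·log|x−a|.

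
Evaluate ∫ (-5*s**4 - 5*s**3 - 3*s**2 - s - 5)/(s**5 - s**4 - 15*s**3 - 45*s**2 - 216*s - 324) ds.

Factor the denominator: (s - 6)*(s + 2)*(s + 3)*(s**2 + 9).
Partial-fraction decomposition: -(4609*s + 909)/(3510*(s**2 + 9)) - 299/(162*(s + 3)) + 55/(104*(s + 2)) - 7679/(3240*(s - 6)).
Integrate each term; A/(s−a) gives A·log|s−a|; the (Bs+D)/(s²+p²) term gives a log and an atan.

-7679*log(s - 6)/3240 + 55*log(s + 2)/104 - 299*log(s + 3)/162 - 4609*log(s**2 + 9)/7020 - 101*atan(s/3)/1170 + C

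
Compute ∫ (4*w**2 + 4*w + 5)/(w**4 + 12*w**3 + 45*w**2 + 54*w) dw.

Factor the denominator: w*(w + 3)**2*(w + 6).
Partial-fraction decomposition: -125/(54*(w + 6)) + 20/(9*(w + 3)) - 29/(9*(w + 3)**2) + 5/(54*w).
Integrate each term; A/(w−a) gives A·log|w−a|; A/(w−a)² gives −A/(w−a).

5*log(w)/54 + 20*log(w + 3)/9 - 125*log(w + 6)/54 + 29/(9*w + 27) + C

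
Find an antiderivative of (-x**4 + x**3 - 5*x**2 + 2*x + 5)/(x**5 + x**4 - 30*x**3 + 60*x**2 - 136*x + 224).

-259*log(x - 4)/440 + 19*log(x - 2)/144 - 2998*log(x + 7)/5247 + 119*log(x**2 + 4)/8480 + 193*atan(x/2)/4240 + C

Factor the denominator: (x - 4)*(x - 2)*(x + 7)*(x**2 + 4).
Partial-fraction decomposition: (119*x + 386)/(4240*(x**2 + 4)) - 2998/(5247*(x + 7)) + 19/(144*(x - 2)) - 259/(440*(x - 4)).
Integrate each term; A/(x−a) gives A·log|x−a|; the (Bx+D)/(x²+p²) term gives a log and an atan.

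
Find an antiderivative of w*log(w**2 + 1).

w**2*log(w**2 + 1)/2 - w**2/2 + log(w**2 + 1)/2 + C

Let u = w**2 + 1, so du = (2*w) dw.
The integral becomes (1/2)·∫ log(u) du; integrate by parts with u′=log(u), dv′=du.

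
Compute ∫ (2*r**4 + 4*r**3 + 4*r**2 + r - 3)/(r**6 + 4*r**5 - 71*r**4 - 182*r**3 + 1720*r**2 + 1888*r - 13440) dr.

Factor the denominator: (r - 5)*(r - 4)**2*(r + 4)*(r + 6)*(r + 7).
Partial-fraction decomposition: -904/(1089*(r + 7)) + 1863/(2200*(r + 6)) - 313/(3456*(r + 4)) - 575013/(387200*(r - 4)) - 833/(880*(r - 4)**2) + 463/(297*(r - 5)).
Integrate each term; A/(r−a) gives A·log|r−a|; A/(r−a)² gives −A/(r−a).

463*log(r - 5)/297 - 575013*log(r - 4)/387200 - 313*log(r + 4)/3456 + 1863*log(r + 6)/2200 - 904*log(r + 7)/1089 + 833/(880*r - 3520) + C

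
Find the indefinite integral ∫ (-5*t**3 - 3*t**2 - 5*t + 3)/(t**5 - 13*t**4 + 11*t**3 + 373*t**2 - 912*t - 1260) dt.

-947*log(t - 7)/48 + 116422*log(t - 6)/5929 - 5*log(t + 1)/784 + 289*log(t + 5)/2904 - 1215/(77*t - 462) + C

Factor the denominator: (t - 7)*(t - 6)**2*(t + 1)*(t + 5).
Partial-fraction decomposition: 289/(2904*(t + 5)) - 5/(784*(t + 1)) + 116422/(5929*(t - 6)) + 1215/(77*(t - 6)**2) - 947/(48*(t - 7)).
Integrate each term; A/(t−a) gives A·log|t−a|; A/(t−a)² gives −A/(t−a).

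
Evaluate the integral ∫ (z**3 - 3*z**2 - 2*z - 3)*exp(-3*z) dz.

(-9*z**3 + 18*z**2 + 30*z + 37)*exp(-3*z)/27 + C

Use integration by parts with u = z**3 - 3*z**2 - 2*z - 3, dv = exp(-3*z) dz, so v = -exp(-3*z)/3.
Apply parts 3 times (tabular method): alternate signs, differentiate u down to 0, integrate dv up.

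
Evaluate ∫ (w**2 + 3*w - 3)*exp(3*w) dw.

(9*w**2 + 21*w - 34)*exp(3*w)/27 + C

Use integration by parts with u = w**2 + 3*w - 3, dv = exp(3*w) dw, so v = exp(3*w)/3.
Apply parts 2 times (tabular method): alternate signs, differentiate u down to 0, integrate dv up.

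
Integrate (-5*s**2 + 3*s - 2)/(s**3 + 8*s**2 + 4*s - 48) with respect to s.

Factor the denominator: (s - 2)*(s + 4)*(s + 6).
Partial-fraction decomposition: -25/(2*(s + 6)) + 47/(6*(s + 4)) - 1/(3*(s - 2)).
Integrate each term: A/(s−a) contributes A·log|s−a|.

-log(s - 2)/3 + 47*log(s + 4)/6 - 25*log(s + 6)/2 + C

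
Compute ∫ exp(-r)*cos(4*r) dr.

4*exp(-r)*sin(4*r)/17 - exp(-r)*cos(4*r)/17 + C

Let I denote the integral. Integrate by parts with u = cos(4*r), dv = exp(-r) dr, so v = -exp(-r): I = -exp(-r)*cos(4*r) − 4·∫ exp(-r)*sin(4*r) dr.
Apply parts again with u = sin(4*r), dv = exp(-r) dr: ∫ exp(-r)*sin(4*r) dr = -exp(-r)*sin(4*r) + 4·I. Substituting back brings back I: I = 4*exp(-r)*sin(4*r) - exp(-r)*cos(4*r) − 16·I.
Solving for I: (1 + 16)·I equals the remaining terms, so I = (1/17)·(4*exp(-r)*sin(4*r) - exp(-r)*cos(4*r)).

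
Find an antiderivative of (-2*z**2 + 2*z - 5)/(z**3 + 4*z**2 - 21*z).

Factor the denominator: z*(z - 3)*(z + 7).
Partial-fraction decomposition: -117/(70*(z + 7)) - 17/(30*(z - 3)) + 5/(21*z).
Integrate each term: A/(z−a) contributes A·log|z−a|.

5*log(z)/21 - 17*log(z - 3)/30 - 117*log(z + 7)/70 + C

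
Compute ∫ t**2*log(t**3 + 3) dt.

t**3*log(t**3 + 3)/3 - t**3/3 + log(t**3 + 3) + C

Let u = t**3 + 3, so du = (3*t**2) dt.
The integral becomes (1/3)·∫ log(u) du; integrate by parts with u′=log(u), dv′=du.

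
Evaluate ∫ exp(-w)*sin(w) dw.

Let I denote the integral. Integrate by parts with u = sin(w), dv = exp(-w) dw, so v = -exp(-w): I = -exp(-w)*sin(w) + ∫ exp(-w)*cos(w) dw.
Apply parts again with u = cos(w), dv = exp(-w) dw: ∫ exp(-w)*cos(w) dw = -exp(-w)*cos(w) − I. Substituting back brings back I: I = -exp(-w)*sin(w) - exp(-w)*cos(w) − I.
Solving for I: (1 + 1)·I equals the remaining terms, so I = (1/2)·(-exp(-w)*sin(w) - exp(-w)*cos(w)).

-exp(-w)*sin(w)/2 - exp(-w)*cos(w)/2 + C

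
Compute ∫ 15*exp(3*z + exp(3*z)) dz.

Let u = exp(3*z), so du = (3*exp(3*z)) dz.
Rewriting, the integral becomes 5·∫ e^u du = 5·e^u.
Substituting back, u = exp(3*z).

5*exp(exp(3*z)) + C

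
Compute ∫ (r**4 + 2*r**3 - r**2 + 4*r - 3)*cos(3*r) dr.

r**4*sin(3*r)/3 + 2*r**3*sin(3*r)/3 + 4*r**3*cos(3*r)/9 - 7*r**2*sin(3*r)/9 + 2*r**2*cos(3*r)/3 + 8*r*sin(3*r)/9 - 14*r*cos(3*r)/27 - 67*sin(3*r)/81 + 8*cos(3*r)/27 + C

Use integration by parts with u = r**4 + 2*r**3 - r**2 + 4*r - 3, dv = cos(3*r) dr, so v = sin(3*r)/3.
Apply parts 4 times (tabular method): alternate signs, differentiate u down to 0, integrate dv up.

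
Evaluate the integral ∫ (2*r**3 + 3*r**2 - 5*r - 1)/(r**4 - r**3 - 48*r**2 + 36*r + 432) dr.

Factor the denominator: (r - 6)*(r - 4)*(r + 3)*(r + 6).
Partial-fraction decomposition: 59/(72*(r + 6)) - 13/(189*(r + 3)) - 31/(28*(r - 4)) + 509/(216*(r - 6)).
Integrate each term: A/(r−a) contributes A·log|r−a|.

509*log(r - 6)/216 - 31*log(r - 4)/28 - 13*log(r + 3)/189 + 59*log(r + 6)/72 + C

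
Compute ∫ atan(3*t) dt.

Use integration by parts with u = arctan(3*t), dv = dt.
Then du = 3/(9*t**2 + 1) dt.

t*atan(3*t) - log(9*t**2 + 1)/6 + C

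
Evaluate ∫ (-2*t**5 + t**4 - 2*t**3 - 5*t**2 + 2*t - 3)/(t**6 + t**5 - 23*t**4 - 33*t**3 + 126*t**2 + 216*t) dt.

Factor the denominator: t*(t - 4)*(t - 3)*(t + 2)*(t + 3)**2.
Partial-fraction decomposition: -17/(252*(t + 3)) + 9/(2*(t + 3)**2) - 23/(20*(t + 2)) + 167/(180*(t - 3)) - 95/(56*(t - 4)) - 1/(72*t).
Integrate each term; A/(t−a) gives A·log|t−a|; A/(t−a)² gives −A/(t−a).

-log(t)/72 - 95*log(t - 4)/56 + 167*log(t - 3)/180 - 23*log(t + 2)/20 - 17*log(t + 3)/252 - 9/(2*t + 6) + C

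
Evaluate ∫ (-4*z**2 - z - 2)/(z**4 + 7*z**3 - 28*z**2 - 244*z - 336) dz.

-19*log(z - 6)/130 + log(z + 2)/5 - 31*log(z + 4)/30 + 191*log(z + 7)/195 + C

Factor the denominator: (z - 6)*(z + 2)*(z + 4)*(z + 7).
Partial-fraction decomposition: 191/(195*(z + 7)) - 31/(30*(z + 4)) + 1/(5*(z + 2)) - 19/(130*(z - 6)).
Integrate each term: A/(z−a) contributes A·log|z−a|.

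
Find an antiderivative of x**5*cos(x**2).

x**4*sin(x**2)/2 + x**2*cos(x**2) - sin(x**2) + C

Let u = x², du = 2x dx; rewrite as (1/2)∫ u^2·cos(1u) du.
Now integrate by parts 2 times.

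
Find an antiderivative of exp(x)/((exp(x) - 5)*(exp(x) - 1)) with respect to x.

log(exp(x) - 5)/4 - log(exp(x) - 1)/4 + C

Let u = e^x, du = e^x dx.
The integral becomes ∫ du/((u-5)(u-1)); decompose into partial fractions.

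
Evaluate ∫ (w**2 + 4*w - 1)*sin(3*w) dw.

Use integration by parts with u = w**2 + 4*w - 1, dv = sin(3*w) dw, so v = -cos(3*w)/3.
Apply parts 2 times (tabular method): alternate signs, differentiate u down to 0, integrate dv up.

-w**2*cos(3*w)/3 + 2*w*sin(3*w)/9 - 4*w*cos(3*w)/3 + 4*sin(3*w)/9 + 11*cos(3*w)/27 + C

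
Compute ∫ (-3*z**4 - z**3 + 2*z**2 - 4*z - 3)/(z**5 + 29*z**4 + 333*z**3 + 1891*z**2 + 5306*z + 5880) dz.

Factor the denominator: (z + 4)*(z + 5)*(z + 6)*(z + 7)**2.
Partial-fraction decomposition: 50485/(36*(z + 7)) + 6737/(6*(z + 7)**2) - 3579/(2*(z + 6)) + 1683/(4*(z + 5)) - 659/(18*(z + 4)).
Integrate each term; A/(z−a) gives A·log|z−a|; A/(z−a)² gives −A/(z−a).

-659*log(z + 4)/18 + 1683*log(z + 5)/4 - 3579*log(z + 6)/2 + 50485*log(z + 7)/36 - 6737/(6*z + 42) + C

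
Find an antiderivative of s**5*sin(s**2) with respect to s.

-s**4*cos(s**2)/2 + s**2*sin(s**2) + cos(s**2) + C

Let u = s², du = 2s ds; rewrite as (1/2)∫ u^2·sin(1u) du.
Now integrate by parts 2 times.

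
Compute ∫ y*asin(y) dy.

Use integration by parts with u = arcsin(y), dv = y dy.
Then du = 1/sqrt(-y**2 + 1) dy.

y**2*asin(y)/2 + y*sqrt(-y**2 + 1)/4 - asin(y)/4 + C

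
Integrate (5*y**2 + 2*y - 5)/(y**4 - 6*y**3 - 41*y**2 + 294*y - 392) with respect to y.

127*log(y - 7)/105 - 83*log(y - 4)/66 + 19*log(y - 2)/90 - 113*log(y + 7)/693 + C

Factor the denominator: (y - 7)*(y - 4)*(y - 2)*(y + 7).
Partial-fraction decomposition: -113/(693*(y + 7)) + 19/(90*(y - 2)) - 83/(66*(y - 4)) + 127/(105*(y - 7)).
Integrate each term: A/(y−a) contributes A·log|y−a|.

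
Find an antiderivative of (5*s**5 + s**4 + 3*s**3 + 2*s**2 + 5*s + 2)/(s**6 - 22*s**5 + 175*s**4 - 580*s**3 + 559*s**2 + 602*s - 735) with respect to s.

Factor the denominator: (s - 7)**2*(s - 5)*(s - 3)*(s - 1)*(s + 1).
Partial-fraction decomposition: 1/(384*(s + 1)) + 1/(32*(s - 1)) - 353/(64*(s - 3)) + 8351/(96*(s - 5)) - 9793/(128*(s - 7)) + 1825/(8*(s - 7)**2).
Integrate each term; A/(s−a) gives A·log|s−a|; A/(s−a)² gives −A/(s−a).

-9793*log(s - 7)/128 + 8351*log(s - 5)/96 - 353*log(s - 3)/64 + log(s - 1)/32 + log(s + 1)/384 - 1825/(8*s - 56) + C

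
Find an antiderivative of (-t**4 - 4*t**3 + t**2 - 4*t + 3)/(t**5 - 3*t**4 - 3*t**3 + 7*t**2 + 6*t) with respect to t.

log(t)/2 - 63*log(t - 3)/16 + 49*log(t - 2)/18 - 41*log(t + 1)/144 + 11/(12*t + 12) + C

Factor the denominator: t*(t - 3)*(t - 2)*(t + 1)**2.
Partial-fraction decomposition: -41/(144*(t + 1)) - 11/(12*(t + 1)**2) + 49/(18*(t - 2)) - 63/(16*(t - 3)) + 1/(2*t).
Integrate each term; A/(t−a) gives A·log|t−a|; A/(t−a)² gives −A/(t−a).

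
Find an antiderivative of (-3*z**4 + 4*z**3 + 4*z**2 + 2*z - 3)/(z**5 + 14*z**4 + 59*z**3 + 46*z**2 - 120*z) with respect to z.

Factor the denominator: z*(z - 1)*(z + 4)*(z + 5)*(z + 6).
Partial-fraction decomposition: -1541/(28*(z + 6)) + 1144/(15*(z + 5)) - 971/(40*(z + 4)) + 2/(105*(z - 1)) + 1/(40*z).
Integrate each term: A/(z−a) contributes A·log|z−a|.

log(z)/40 + 2*log(z - 1)/105 - 971*log(z + 4)/40 + 1144*log(z + 5)/15 - 1541*log(z + 6)/28 + C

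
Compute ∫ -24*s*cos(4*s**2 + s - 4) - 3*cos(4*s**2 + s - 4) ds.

-3*sin(4*s**2 + s - 4) + C

Let u = 4*s**2 + s - 4, so du = (8*s + 1) ds.
Rewriting, the integral becomes -3·∫ cos(u) du = -3·sin(u).
Substituting back, u = 4*s**2 + s - 4.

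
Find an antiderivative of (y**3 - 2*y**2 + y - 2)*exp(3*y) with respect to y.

(y**3 - 3*y**2 + 3*y - 3)*exp(3*y)/3 + C

Use integration by parts with u = y**3 - 2*y**2 + y - 2, dv = exp(3*y) dy, so v = exp(3*y)/3.
Apply parts 3 times (tabular method): alternate signs, differentiate u down to 0, integrate dv up.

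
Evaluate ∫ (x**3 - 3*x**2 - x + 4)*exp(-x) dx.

Use integration by parts with u = x**3 - 3*x**2 - x + 4, dv = exp(-x) dx, so v = -exp(-x).
Apply parts 3 times (tabular method): alternate signs, differentiate u down to 0, integrate dv up.

(-x**3 + x - 3)*exp(-x) + C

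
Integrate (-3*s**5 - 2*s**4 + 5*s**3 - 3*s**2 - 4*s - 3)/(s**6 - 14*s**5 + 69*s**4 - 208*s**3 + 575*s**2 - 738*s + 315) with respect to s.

-26843*log(s - 7)/2088 + 297*log(s - 5)/32 - 121*log(s - 1)/1440 + 191*log(s**2 + 9)/580 - 14*atan(s/3)/145 + 1/(24*s - 24) + C

Factor the denominator: (s - 7)*(s - 5)*(s - 1)**2*(s**2 + 9).
Partial-fraction decomposition: (191*s - 84)/(290*(s**2 + 9)) - 121/(1440*(s - 1)) - 1/(24*(s - 1)**2) + 297/(32*(s - 5)) - 26843/(2088*(s - 7)).
Integrate each term; A/(s−a) gives A·log|s−a|; the (Bs+D)/(s²+p²) term gives a log and an atan.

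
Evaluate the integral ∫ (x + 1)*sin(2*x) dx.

-x*cos(2*x)/2 + sin(2*x)/4 - cos(2*x)/2 + C

Use integration by parts with u = x + 1, dv = sin(2*x) dx, so v = -cos(2*x)/2.
Apply parts 1 times (tabular method): alternate signs, differentiate u down to 0, integrate dv up.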